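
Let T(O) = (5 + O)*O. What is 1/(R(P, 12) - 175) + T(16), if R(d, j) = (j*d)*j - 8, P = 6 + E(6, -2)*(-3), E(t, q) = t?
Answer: 642095/1911 ≈ 336.00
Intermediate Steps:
T(O) = O*(5 + O)
P = -12 (P = 6 + 6*(-3) = 6 - 18 = -12)
R(d, j) = -8 + d*j² (R(d, j) = (d*j)*j - 8 = d*j² - 8 = -8 + d*j²)
1/(R(P, 12) - 175) + T(16) = 1/((-8 - 12*12²) - 175) + 16*(5 + 16) = 1/((-8 - 12*144) - 175) + 16*21 = 1/((-8 - 1728) - 175) + 336 = 1/(-1736 - 175) + 336 = 1/(-1911) + 336 = -1/1911 + 336 = 642095/1911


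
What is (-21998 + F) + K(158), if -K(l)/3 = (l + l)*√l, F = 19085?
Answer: -2913 - 948*√158 ≈ -14829.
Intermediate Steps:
K(l) = -6*l^(3/2) (K(l) = -3*(l + l)*√l = -3*2*l*√l = -6*l^(3/2))
(-21998 + F) + K(158) = (-21998 + 19085) - 948*√158 = -2913 - 948*√158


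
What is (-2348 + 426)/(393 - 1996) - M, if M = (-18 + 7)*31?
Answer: 548545/1603 ≈ 342.20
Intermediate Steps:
M = -341 (M = -11*31 = -341)
(-2348 + 426)/(393 - 1996) - M = (-2348 + 426)/(393 - 1996) - 1*(-341) = -1922/(-1603) + 341 = -1922*(-1/1603) + 341 = 1922/1603 + 341 = 548545/1603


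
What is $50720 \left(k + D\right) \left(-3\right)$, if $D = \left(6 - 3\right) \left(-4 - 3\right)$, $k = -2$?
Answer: $3499680$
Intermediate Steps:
$D = -21$ ($D = 3 \left(-7\right) = -21$)
$50720 \left(k + D\right) \left(-3\right) = 50720 \left(-2 - 21\right) \left(-3\right) = 50720 \left(\left(-23\right) \left(-3\right)\right) = 50720 \cdot 69 = 3499680$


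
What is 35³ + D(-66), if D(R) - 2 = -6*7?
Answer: 42835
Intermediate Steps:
D(R) = -40 (D(R) = 2 - 6*7 = 2 - 42 = -40)
35³ + D(-66) = 35³ - 40 = 42875 - 40 = 42835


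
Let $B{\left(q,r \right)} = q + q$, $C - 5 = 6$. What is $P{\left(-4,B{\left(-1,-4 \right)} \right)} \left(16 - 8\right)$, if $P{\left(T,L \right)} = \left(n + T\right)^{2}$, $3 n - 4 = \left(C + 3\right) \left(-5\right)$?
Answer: $5408$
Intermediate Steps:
$C = 11$ ($C = 5 + 6 = 11$)
$n = -22$ ($n = \frac{4}{3} + \frac{\left(11 + 3\right) \left(-5\right)}{3} = \frac{4}{3} + \frac{14 \left(-5\right)}{3} = \frac{4}{3} + \frac{1}{3} \left(-70\right) = \frac{4}{3} - \frac{70}{3} = -22$)
$B{\left(q,r \right)} = 2 q$
$P{\left(T,L \right)} = \left(-22 + T\right)^{2}$
$P{\left(-4,B{\left(-1,-4 \right)} \right)} \left(16 - 8\right) = \left(-22 - 4\right)^{2} \left(16 - 8\right) = \left(-26\right)^{2} \cdot 8 = 676 \cdot 8 = 5408$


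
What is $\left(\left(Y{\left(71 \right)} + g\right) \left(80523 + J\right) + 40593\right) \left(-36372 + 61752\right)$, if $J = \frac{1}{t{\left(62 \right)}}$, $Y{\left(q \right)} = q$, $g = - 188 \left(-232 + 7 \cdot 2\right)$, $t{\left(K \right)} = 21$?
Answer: $83904105263940$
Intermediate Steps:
$g = 40984$ ($g = - 188 \left(-232 + 14\right) = \left(-188\right) \left(-218\right) = 40984$)
$J = \frac{1}{21} \approx 0.047619$
$\left(\left(Y{\left(71 \right)} + g\right) \left(80523 + J\right) + 40593\right) \left(-36372 + 61752\right) = \left(\left(71 + 40984\right) \left(80523 + \frac{1}{21}\right) + 40593\right) \left(-36372 + 61752\right) = \left(41055 \cdot \frac{1690984}{21} + 40593\right) 25380 = \left(3305873720 + 40593\right) 25380 = 3305914313 \cdot 25380 = 83904105263940$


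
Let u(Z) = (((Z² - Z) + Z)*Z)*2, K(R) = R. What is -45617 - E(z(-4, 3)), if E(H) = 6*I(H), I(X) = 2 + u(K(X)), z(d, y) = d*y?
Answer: -24893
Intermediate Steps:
u(Z) = 2*Z³ (u(Z) = (Z²*Z)*2 = Z³*2 = 2*Z³)
I(X) = 2 + 2*X³
E(H) = 12 + 12*H³ (E(H) = 6*(2 + 2*H³) = 12 + 12*H³)
-45617 - E(z(-4, 3)) = -45617 - (12 + 12*(-4*3)³) = -45617 - (12 + 12*(-12)³) = -45617 - (12 + 12*(-1728)) = -45617 - (12 - 20736) = -45617 - 1*(-20724) = -45617 + 20724 = -24893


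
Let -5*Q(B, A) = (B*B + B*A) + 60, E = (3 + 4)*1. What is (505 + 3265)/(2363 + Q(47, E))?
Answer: 1450/709 ≈ 2.0451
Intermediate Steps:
E = 7 (E = 7*1 = 7)
Q(B, A) = -12 - B**2/5 - A*B/5 (Q(B, A) = -((B*B + B*A) + 60)/5 = -((B**2 + A*B) + 60)/5 = -(60 + B**2 + A*B)/5 = -12 - B**2/5 - A*B/5)
(505 + 3265)/(2363 + Q(47, E)) = (505 + 3265)/(2363 + (-12 - 1/5*47**2 - 1/5*7*47)) = 3770/(2363 + (-12 - 1/5*2209 - 329/5)) = 3770/(2363 + (-12 - 2209/5 - 329/5)) = 3770/(2363 - 2598/5) = 3770/(9217/5) = 3770*(5/9217) = 1450/709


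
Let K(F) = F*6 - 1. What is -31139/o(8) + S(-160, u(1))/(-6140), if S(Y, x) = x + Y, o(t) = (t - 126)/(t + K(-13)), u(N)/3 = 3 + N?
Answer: -3393679549/181130 ≈ -18736.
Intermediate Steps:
K(F) = -1 + 6*F (K(F) = 6*F - 1 = -1 + 6*F)
u(N) = 9 + 3*N (u(N) = 3*(3 + N) = 9 + 3*N)
o(t) = (-126 + t)/(-79 + t) (o(t) = (t - 126)/(t + (-1 + 6*(-13))) = (-126 + t)/(t + (-1 - 78)) = (-126 + t)/(t - 79) = (-126 + t)/(-79 + t))
S(Y, x) = Y + x
-31139/o(8) + S(-160, u(1))/(-6140) = -31139*(-79 + 8)/(-126 + 8) + (-160 + (9 + 3*1))/(-6140) = -31139/(-118/(-71)) + (-160 + (9 + 3))*(-1/6140) = -31139/((-1/71*(-118))) + (-160 + 12)*(-1/6140) = -31139/118/71 - 148*(-1/6140) = -31139*71/118 + 37/1535 = -2210869/118 + 37/1535 = -3393679549/181130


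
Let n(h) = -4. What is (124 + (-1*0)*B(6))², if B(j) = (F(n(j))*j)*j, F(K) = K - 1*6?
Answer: 15376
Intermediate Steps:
F(K) = -6 + K (F(K) = K - 6 = -6 + K)
B(j) = -10*j² (B(j) = ((-6 - 4)*j)*j = (-10*j)*j = -10*j²)
(124 + (-1*0)*B(6))² = (124 + (-1*0)*(-10*6²))² = (124 + 0*(-10*36))² = (124 + 0*(-360))² = (124 + 0)² = 124² = 15376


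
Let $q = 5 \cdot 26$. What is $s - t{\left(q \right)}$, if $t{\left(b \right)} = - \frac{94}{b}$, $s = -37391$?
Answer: $- \frac{2430368}{65} \approx -37390.0$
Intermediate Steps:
$q = 130$
$s - t{\left(q \right)} = -37391 - - \frac{94}{130} = -37391 - \left(-94\right) \frac{1}{130} = -37391 - - \frac{47}{65} = -37391 + \frac{47}{65} = - \frac{2430368}{65}$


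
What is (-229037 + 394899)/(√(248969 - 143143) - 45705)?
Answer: -7580722710/2088841199 - 165862*√105826/2088841199 ≈ -3.6550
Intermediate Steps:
(-229037 + 394899)/(√(248969 - 143143) - 45705) = 165862/(√105826 - 45705) = 165862/(-45705 + √105826)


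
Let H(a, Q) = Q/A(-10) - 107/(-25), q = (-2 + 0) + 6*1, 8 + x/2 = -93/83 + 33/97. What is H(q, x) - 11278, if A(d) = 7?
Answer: -15887360451/1408925 ≈ -11276.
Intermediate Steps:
x = -141380/8051 (x = -16 + 2*(-93/83 + 33/97) = -16 + 2*(-6282/8051) = -16 - 12564/8051 = -141380/8051 ≈ -17.561)
q = 4 (q = -2 + 6 = 4)
H(a, Q) = 107/25 + Q/7 (H(a, Q) = Q/7 - 107/(-25) = Q*(⅐) - 107*(-1/25) = Q/7 + 107/25 = 107/25 + Q/7)
H(q, x) - 11278 = (107/25 + (⅐)*(-141380/8051)) - 11278 = (107/25 - 141380/56357) - 11278 = 2495699/1408925 - 11278 = -15887360451/1408925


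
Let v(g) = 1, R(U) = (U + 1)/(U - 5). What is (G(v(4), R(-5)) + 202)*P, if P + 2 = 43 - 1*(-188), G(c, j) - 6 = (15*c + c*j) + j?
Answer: 256251/5 ≈ 51250.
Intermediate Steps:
R(U) = (1 + U)/(-5 + U)
G(c, j) = 6 + j + 15*c + c*j (G(c, j) = 6 + ((15*c + c*j) + j) = 6 + (j + 15*c + c*j) = 6 + j + 15*c + c*j)
P = 229 (P = -2 + (43 - 1*(-188)) = -2 + (43 + 188) = -2 + 231 = 229)
(G(v(4), R(-5)) + 202)*P = ((6 + (1 - 5)/(-5 - 5) + 15*1 + 1*((1 - 5)/(-5 - 5))) + 202)*229 = ((6 - 4/(-10) + 15 + 1*(-4/(-10))) + 202)*229 = ((6 - 1/10*(-4) + 15 + 1*(-1/10*(-4))) + 202)*229 = ((6 + 2/5 + 15 + 1*(2/5)) + 202)*229 = ((6 + 2/5 + 15 + 2/5) + 202)*229 = (109/5 + 202)*229 = (1119/5)*229 = 256251/5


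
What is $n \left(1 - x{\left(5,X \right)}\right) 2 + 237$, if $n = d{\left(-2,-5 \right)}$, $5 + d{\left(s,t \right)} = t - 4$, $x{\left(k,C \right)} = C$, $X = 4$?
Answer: $321$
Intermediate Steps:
$d{\left(s,t \right)} = -9 + t$ ($d{\left(s,t \right)} = -5 + \left(t - 4\right) = -5 + \left(-4 + t\right) = -9 + t$)
$n = -14$ ($n = -9 - 5 = -14$)
$n \left(1 - x{\left(5,X \right)}\right) 2 + 237 = - 14 \left(1 - 4\right) 2 + 237 = \left(-14\right) \left(-3\right) 2 + 237 = 42 \cdot 2 + 237 = 84 + 237 = 321$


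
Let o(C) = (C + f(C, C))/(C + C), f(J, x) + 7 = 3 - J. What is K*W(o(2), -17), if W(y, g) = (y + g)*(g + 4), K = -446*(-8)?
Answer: 834912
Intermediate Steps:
f(J, x) = -4 - J (f(J, x) = -7 + (3 - J) = -4 - J)
o(C) = -2/C (o(C) = (C + (-4 - C))/(C + C) = -4*1/(2*C) = -2/C)
K = 3568
W(y, g) = (4 + g)*(g + y) (W(y, g) = (g + y)*(4 + g) = (4 + g)*(g + y))
K*W(o(2), -17) = 3568*((-17)² + 4*(-17) + 4*(-2/2) - (-34)/2) = 3568*(289 - 68 + 4*(-2*½) - (-34)/2) = 3568*(289 - 68 + 4*(-1) - 17*(-1)) = 3568*(289 - 68 - 4 + 17) = 3568*234 = 834912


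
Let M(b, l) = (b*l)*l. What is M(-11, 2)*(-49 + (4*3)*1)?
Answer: 1628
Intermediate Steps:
M(b, l) = b*l²
M(-11, 2)*(-49 + (4*3)*1) = (-11*2²)*(-49 + (4*3)*1) = (-11*4)*(-49 + 12*1) = -44*(-49 + 12) = -44*(-37) = 1628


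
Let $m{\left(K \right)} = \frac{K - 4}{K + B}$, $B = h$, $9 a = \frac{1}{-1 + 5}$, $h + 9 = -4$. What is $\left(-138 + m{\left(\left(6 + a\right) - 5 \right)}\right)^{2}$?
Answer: $\frac{3524915641}{185761} \approx 18976.0$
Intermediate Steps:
$h = -13$ ($h = -9 - 4 = -13$)
$a = \frac{1}{36}$ ($a = \frac{1}{9 \left(-1 + 5\right)} = \frac{1}{9 \cdot 4} = \frac{1}{9} \cdot \frac{1}{4} = \frac{1}{36} \approx 0.027778$)
$B = -13$
$m{\left(K \right)} = \frac{-4 + K}{-13 + K}$ ($m{\left(K \right)} = \frac{K - 4}{K - 13} = \frac{-4 + K}{-13 + K}$)
$\left(-138 + m{\left(\left(6 + a\right) - 5 \right)}\right)^{2} = \left(-138 + \frac{-4 + \left(\left(6 + \frac{1}{36}\right) - 5\right)}{-13 + \left(\left(6 + \frac{1}{36}\right) - 5\right)}\right)^{2} = \left(-138 + \frac{-4 + \left(\frac{217}{36} - 5\right)}{-13 + \left(\frac{217}{36} - 5\right)}\right)^{2} = \left(-138 + \frac{-4 + \frac{37}{36}}{-13 + \frac{37}{36}}\right)^{2} = \left(-138 + \frac{1}{- \frac{431}{36}} \left(- \frac{107}{36}\right)\right)^{2} = \left(-138 - - \frac{107}{431}\right)^{2} = \left(-138 + \frac{107}{431}\right)^{2} = \left(- \frac{59371}{431}\right)^{2} = \frac{3524915641}{185761}$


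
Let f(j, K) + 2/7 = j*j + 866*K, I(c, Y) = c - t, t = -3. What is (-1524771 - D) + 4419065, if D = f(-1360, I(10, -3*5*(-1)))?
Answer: 7234054/7 ≈ 1.0334e+6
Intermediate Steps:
I(c, Y) = 3 + c (I(c, Y) = c - 1*(-3) = c + 3 = 3 + c)
f(j, K) = -2/7 + j**2 + 866*K (f(j, K) = -2/7 + (j*j + 866*K) = -2/7 + (j**2 + 866*K) = -2/7 + j**2 + 866*K)
D = 13026004/7 (D = -2/7 + (-1360)**2 + 866*(3 + 10) = -2/7 + 1849600 + 866*13 = -2/7 + 1849600 + 11258 = 13026004/7 ≈ 1.8609e+6)
(-1524771 - D) + 4419065 = (-1524771 - 1*13026004/7) + 4419065 = (-1524771 - 13026004/7) + 4419065 = -23699401/7 + 4419065 = 7234054/7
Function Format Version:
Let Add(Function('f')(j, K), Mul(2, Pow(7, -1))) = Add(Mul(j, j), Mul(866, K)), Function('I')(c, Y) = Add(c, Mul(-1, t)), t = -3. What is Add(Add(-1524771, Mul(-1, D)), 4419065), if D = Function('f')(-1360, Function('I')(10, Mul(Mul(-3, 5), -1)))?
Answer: Rational(7234054, 7) ≈ 1.0334e+6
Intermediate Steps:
Function('I')(c, Y) = Add(3, c) (Function('I')(c, Y) = Add(c, Mul(-1, -3)) = Add(c, 3) = Add(3, c))
Function('f')(j, K) = Add(Rational(-2, 7), Pow(j, 2), Mul(866, K)) (Function('f')(j, K) = Add(Rational(-2, 7), Add(Mul(j, j), Mul(866, K))) = Add(Rational(-2, 7), Add(Pow(j, 2), Mul(866, K))) = Add(Rational(-2, 7), Pow(j, 2), Mul(866, K)))
D = Rational(13026004, 7) (D = Add(Rational(-2, 7), Pow(-1360, 2), Mul(866, Add(3, 10))) = Add(Rational(-2, 7), 1849600, Mul(866, 13)) = Add(Rational(-2, 7), 1849600, 11258) = Rational(13026004, 7) ≈ 1.8609e+6)
Add(Add(-1524771, Mul(-1, D)), 4419065) = Add(Add(-1524771, Mul(-1, Rational(13026004, 7))), 4419065) = Add(Add(-1524771, Rational(-13026004, 7)), 4419065) = Add(Rational(-23699401, 7), 4419065) = Rational(7234054, 7)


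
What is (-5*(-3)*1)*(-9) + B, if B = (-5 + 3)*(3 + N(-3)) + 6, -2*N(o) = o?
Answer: -138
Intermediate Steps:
N(o) = -o/2
B = -3 (B = (-5 + 3)*(3 - 1/2*(-3)) + 6 = -2*(3 + 3/2) + 6 = -2*9/2 + 6 = -9 + 6 = -3)
(-5*(-3)*1)*(-9) + B = (-5*(-3)*1)*(-9) - 3 = (15*1)*(-9) - 3 = 15*(-9) - 3 = -135 - 3 = -138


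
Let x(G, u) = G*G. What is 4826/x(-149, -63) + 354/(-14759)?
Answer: 63367780/327664559 ≈ 0.19339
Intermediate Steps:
x(G, u) = G²
4826/x(-149, -63) + 354/(-14759) = 4826/((-149)²) + 354/(-14759) = 4826/22201 + 354*(-1/14759) = 4826*(1/22201) - 354/14759 = 4826/22201 - 354/14759 = 63367780/327664559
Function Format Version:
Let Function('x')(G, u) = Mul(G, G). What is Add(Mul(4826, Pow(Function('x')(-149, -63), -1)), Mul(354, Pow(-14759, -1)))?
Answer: Rational(63367780, 327664559) ≈ 0.19339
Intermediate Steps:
Function('x')(G, u) = Pow(G, 2)
Add(Mul(4826, Pow(Function('x')(-149, -63), -1)), Mul(354, Pow(-14759, -1))) = Add(Mul(4826, Pow(Pow(-149, 2), -1)), Mul(354, Pow(-14759, -1))) = Add(Mul(4826, Pow(22201, -1)), Mul(354, Rational(-1, 14759))) = Add(Mul(4826, Rational(1, 22201)), Rational(-354, 14759)) = Add(Rational(4826, 22201), Rational(-354, 14759)) = Rational(63367780, 327664559)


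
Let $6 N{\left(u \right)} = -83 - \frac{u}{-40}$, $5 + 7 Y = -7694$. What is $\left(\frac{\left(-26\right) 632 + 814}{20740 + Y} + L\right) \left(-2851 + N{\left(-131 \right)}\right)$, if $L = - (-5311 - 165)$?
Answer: $- \frac{17255006860711}{1099848} \approx -1.5689 \cdot 10^{7}$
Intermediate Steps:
$Y = - \frac{7699}{7}$ ($Y = - \frac{5}{7} + \frac{1}{7} \left(-7694\right) = - \frac{5}{7} - \frac{7694}{7} = - \frac{7699}{7} \approx -1099.9$)
$N{\left(u \right)} = - \frac{83}{6} + \frac{u}{240}$ ($N{\left(u \right)} = \frac{-83 - \frac{u}{-40}}{6} = \frac{-83 - u \left(- \frac{1}{40}\right)}{6} = \frac{-83 - - \frac{u}{40}}{6} = \frac{-83 + \frac{u}{40}}{6} = - \frac{83}{6} + \frac{u}{240}$)
$L = 5476$ ($L = \left(-1\right) \left(-5476\right) = 5476$)
$\left(\frac{\left(-26\right) 632 + 814}{20740 + Y} + L\right) \left(-2851 + N{\left(-131 \right)}\right) = \left(\frac{\left(-26\right) 632 + 814}{20740 - \frac{7699}{7}} + 5476\right) \left(-2851 + \left(- \frac{83}{6} + \frac{1}{240} \left(-131\right)\right)\right) = \left(\frac{-16432 + 814}{\frac{137481}{7}} + 5476\right) \left(-2851 - \frac{3451}{240}\right) = \left(\left(-15618\right) \frac{7}{137481} + 5476\right) \left(-2851 - \frac{3451}{240}\right) = \left(- \frac{36442}{45827} + 5476\right) \left(- \frac{687691}{240}\right) = \frac{250912210}{45827} \left(- \frac{687691}{240}\right) = - \frac{17255006860711}{1099848}$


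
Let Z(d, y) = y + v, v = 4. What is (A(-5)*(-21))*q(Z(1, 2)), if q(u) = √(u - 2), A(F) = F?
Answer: 210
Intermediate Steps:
Z(d, y) = 4 + y (Z(d, y) = y + 4 = 4 + y)
q(u) = √(-2 + u)
(A(-5)*(-21))*q(Z(1, 2)) = (-5*(-21))*√(-2 + (4 + 2)) = 105*√(-2 + 6) = 105*√4 = 105*2 = 210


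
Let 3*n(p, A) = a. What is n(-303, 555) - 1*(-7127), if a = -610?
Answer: 20771/3 ≈ 6923.7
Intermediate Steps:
n(p, A) = -610/3 (n(p, A) = (⅓)*(-610) = -610/3)
n(-303, 555) - 1*(-7127) = -610/3 - 1*(-7127) = -610/3 + 7127 = 20771/3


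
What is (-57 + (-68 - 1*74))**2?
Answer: 39601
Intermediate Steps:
(-57 + (-68 - 1*74))**2 = (-57 + (-68 - 74))**2 = (-57 - 142)**2 = (-199)**2 = 39601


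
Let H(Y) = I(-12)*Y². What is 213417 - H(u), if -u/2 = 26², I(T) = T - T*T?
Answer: 285366441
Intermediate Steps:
I(T) = T - T²
u = -1352 (u = -2*26² = -2*676 = -1352)
H(Y) = -156*Y² (H(Y) = (-12*(1 - 1*(-12)))*Y² = (-12*(1 + 12))*Y² = (-12*13)*Y² = -156*Y²)
213417 - H(u) = 213417 - (-156)*(-1352)² = 213417 - (-156)*1827904 = 213417 - 1*(-285153024) = 213417 + 285153024 = 285366441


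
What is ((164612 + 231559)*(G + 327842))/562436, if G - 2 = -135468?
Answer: 19053448074/140609 ≈ 1.3551e+5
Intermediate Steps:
G = -135466 (G = 2 - 135468 = -135466)
((164612 + 231559)*(G + 327842))/562436 = ((164612 + 231559)*(-135466 + 327842))/562436 = (396171*192376)*(1/562436) = 76213792296*(1/562436) = 19053448074/140609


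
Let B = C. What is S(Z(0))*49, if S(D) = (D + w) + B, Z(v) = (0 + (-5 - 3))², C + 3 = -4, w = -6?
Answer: 2499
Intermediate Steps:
C = -7 (C = -3 - 4 = -7)
B = -7
Z(v) = 64 (Z(v) = (0 - 8)² = (-8)² = 64)
S(D) = -13 + D (S(D) = (D - 6) - 7 = (-6 + D) - 7 = -13 + D)
S(Z(0))*49 = (-13 + 64)*49 = 51*49 = 2499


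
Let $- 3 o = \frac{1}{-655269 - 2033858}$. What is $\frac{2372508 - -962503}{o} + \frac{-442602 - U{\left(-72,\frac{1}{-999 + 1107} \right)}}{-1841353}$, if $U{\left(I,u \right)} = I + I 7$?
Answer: $\frac{49541242252512868449}{1841353} \approx 2.6905 \cdot 10^{13}$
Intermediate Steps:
$U{\left(I,u \right)} = 8 I$ ($U{\left(I,u \right)} = I + 7 I = 8 I$)
$o = \frac{1}{8067381}$ ($o = - \frac{1}{3 \left(-655269 - 2033858\right)} = - \frac{1}{3 \left(-2689127\right)} = \left(- \frac{1}{3}\right) \left(- \frac{1}{2689127}\right) = \frac{1}{8067381} \approx 1.2396 \cdot 10^{-7}$)
$\frac{2372508 - -962503}{o} + \frac{-442602 - U{\left(-72,\frac{1}{-999 + 1107} \right)}}{-1841353} = \left(2372508 - -962503\right) \frac{1}{\frac{1}{8067381}} + \frac{-442602 - 8 \left(-72\right)}{-1841353} = \left(2372508 + 962503\right) 8067381 + \left(-442602 - -576\right) \left(- \frac{1}{1841353}\right) = 3335011 \cdot 8067381 + \left(-442602 + 576\right) \left(- \frac{1}{1841353}\right) = 26904804376191 - - \frac{442026}{1841353} = 26904804376191 + \frac{442026}{1841353} = \frac{49541242252512868449}{1841353}$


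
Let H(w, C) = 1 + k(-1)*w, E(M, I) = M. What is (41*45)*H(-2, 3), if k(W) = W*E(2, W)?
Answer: 9225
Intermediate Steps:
k(W) = 2*W (k(W) = W*2 = 2*W)
H(w, C) = 1 - 2*w (H(w, C) = 1 + (2*(-1))*w = 1 - 2*w)
(41*45)*H(-2, 3) = (41*45)*(1 - 2*(-2)) = 1845*(1 + 4) = 1845*5 = 9225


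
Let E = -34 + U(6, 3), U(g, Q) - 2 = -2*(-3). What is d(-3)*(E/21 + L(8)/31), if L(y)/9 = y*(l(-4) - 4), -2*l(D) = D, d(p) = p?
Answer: 3830/217 ≈ 17.650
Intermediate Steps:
U(g, Q) = 8 (U(g, Q) = 2 - 2*(-3) = 2 + 6 = 8)
E = -26 (E = -34 + 8 = -26)
l(D) = -D/2
L(y) = -18*y (L(y) = 9*(y*(-½*(-4) - 4)) = 9*(y*(2 - 4)) = 9*(y*(-2)) = 9*(-2*y) = -18*y)
d(-3)*(E/21 + L(8)/31) = -3*(-26/21 - 18*8/31) = -3*(-26*1/21 - 144*1/31) = -3*(-26/21 - 144/31) = -3*(-3830/651) = 3830/217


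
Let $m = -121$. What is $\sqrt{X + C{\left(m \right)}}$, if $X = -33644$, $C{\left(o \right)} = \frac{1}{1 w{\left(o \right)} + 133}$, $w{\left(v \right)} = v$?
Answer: $\frac{i \sqrt{1211181}}{6} \approx 183.42 i$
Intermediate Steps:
$C{\left(o \right)} = \frac{1}{133 + o}$ ($C{\left(o \right)} = \frac{1}{1 o + 133} = \frac{1}{o + 133} = \frac{1}{133 + o}$)
$\sqrt{X + C{\left(m \right)}} = \sqrt{-33644 + \frac{1}{133 - 121}} = \sqrt{-33644 + \frac{1}{12}} = \sqrt{- \frac{403727}{12}} = \frac{i \sqrt{1211181}}{6}$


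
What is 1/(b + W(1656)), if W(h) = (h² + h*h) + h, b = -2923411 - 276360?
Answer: 1/2286557 ≈ 4.3734e-7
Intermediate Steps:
b = -3199771
W(h) = h + 2*h² (W(h) = (h² + h²) + h = 2*h² + h = h + 2*h²)
1/(b + W(1656)) = 1/(-3199771 + 1656*(1 + 2*1656)) = 1/(-3199771 + 1656*(1 + 3312)) = 1/(-3199771 + 1656*3313) = 1/(-3199771 + 5486328) = 1/2286557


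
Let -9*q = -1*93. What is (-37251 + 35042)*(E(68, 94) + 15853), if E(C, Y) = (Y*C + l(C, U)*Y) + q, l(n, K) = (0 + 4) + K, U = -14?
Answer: -141256714/3 ≈ -4.7086e+7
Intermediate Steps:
q = 31/3 (q = -(-1)*93/9 = -⅑*(-93) = 31/3 ≈ 10.333)
l(n, K) = 4 + K
E(C, Y) = 31/3 - 10*Y + C*Y (E(C, Y) = (Y*C + (4 - 14)*Y) + 31/3 = (C*Y - 10*Y) + 31/3 = (-10*Y + C*Y) + 31/3 = 31/3 - 10*Y + C*Y)
(-37251 + 35042)*(E(68, 94) + 15853) = (-37251 + 35042)*((31/3 - 10*94 + 68*94) + 15853) = -2209*((31/3 - 940 + 6392) + 15853) = -2209*(16387/3 + 15853) = -2209*63946/3 = -141256714/3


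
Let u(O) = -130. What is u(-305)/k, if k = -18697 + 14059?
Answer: 65/2319 ≈ 0.028029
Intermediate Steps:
k = -4638
u(-305)/k = -130/(-4638) = -130*(-1/4638) = 65/2319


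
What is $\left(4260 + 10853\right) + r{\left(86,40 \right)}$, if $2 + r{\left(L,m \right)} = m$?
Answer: $15151$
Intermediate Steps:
$r{\left(L,m \right)} = -2 + m$
$\left(4260 + 10853\right) + r{\left(86,40 \right)} = \left(4260 + 10853\right) + \left(-2 + 40\right) = 15113 + 38 = 15151$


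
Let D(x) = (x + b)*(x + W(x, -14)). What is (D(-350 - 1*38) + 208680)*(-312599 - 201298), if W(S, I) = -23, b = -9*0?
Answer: -189190152756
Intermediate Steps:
b = 0
D(x) = x*(-23 + x) (D(x) = (x + 0)*(x - 23) = x*(-23 + x))
(D(-350 - 1*38) + 208680)*(-312599 - 201298) = ((-350 - 1*38)*(-23 + (-350 - 1*38)) + 208680)*(-312599 - 201298) = ((-350 - 38)*(-23 + (-350 - 38)) + 208680)*(-513897) = (-388*(-23 - 388) + 208680)*(-513897) = (-388*(-411) + 208680)*(-513897) = (159468 + 208680)*(-513897) = 368148*(-513897) = -189190152756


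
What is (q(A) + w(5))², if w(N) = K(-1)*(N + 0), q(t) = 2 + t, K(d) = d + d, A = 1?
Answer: 49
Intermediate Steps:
K(d) = 2*d
w(N) = -2*N (w(N) = (2*(-1))*(N + 0) = -2*N)
(q(A) + w(5))² = ((2 + 1) - 2*5)² = (3 - 10)² = (-7)² = 49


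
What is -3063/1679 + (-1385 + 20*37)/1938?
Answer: -2339683/1084634 ≈ -2.1571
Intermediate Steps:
-3063/1679 + (-1385 + 20*37)/1938 = -3063*1/1679 + (-1385 + 740)*(1/1938) = -3063/1679 - 645*1/1938 = -3063/1679 - 215/646 = -2339683/1084634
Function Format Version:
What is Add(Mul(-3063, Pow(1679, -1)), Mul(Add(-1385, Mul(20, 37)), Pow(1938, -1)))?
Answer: Rational(-2339683, 1084634) ≈ -2.1571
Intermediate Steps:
Add(Mul(-3063, Pow(1679, -1)), Mul(Add(-1385, Mul(20, 37)), Pow(1938, -1))) = Add(Mul(-3063, Rational(1, 1679)), Mul(Add(-1385, 740), Rational(1, 1938))) = Add(Rational(-3063, 1679), Mul(-645, Rational(1, 1938))) = Add(Rational(-3063, 1679), Rational(-215, 646)) = Rational(-2339683, 1084634)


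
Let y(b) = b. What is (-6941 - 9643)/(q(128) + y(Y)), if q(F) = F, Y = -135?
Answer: 16584/7 ≈ 2369.1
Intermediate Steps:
(-6941 - 9643)/(q(128) + y(Y)) = (-6941 - 9643)/(128 - 135) = -16584/(-7) = -16584*(-⅐) = 16584/7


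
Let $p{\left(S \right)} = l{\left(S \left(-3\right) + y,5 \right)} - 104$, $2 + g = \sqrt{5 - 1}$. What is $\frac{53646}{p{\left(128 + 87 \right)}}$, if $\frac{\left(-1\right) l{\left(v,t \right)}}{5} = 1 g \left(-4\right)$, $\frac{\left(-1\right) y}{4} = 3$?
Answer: $- \frac{26823}{52} \approx -515.83$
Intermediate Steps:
$g = 0$ ($g = -2 + \sqrt{5 - 1} = -2 + \sqrt{4} = -2 + 2 = 0$)
$y = -12$ ($y = \left(-4\right) 3 = -12$)
$l{\left(v,t \right)} = 0$ ($l{\left(v,t \right)} = - 5 \cdot 1 \cdot 0 \left(-4\right) = - 5 \cdot 0 \left(-4\right) = \left(-5\right) 0 = 0$)
$p{\left(S \right)} = -104$ ($p{\left(S \right)} = 0 - 104 = -104$)
$\frac{53646}{p{\left(128 + 87 \right)}} = \frac{53646}{-104} = 53646 \left(- \frac{1}{104}\right) = - \frac{26823}{52}$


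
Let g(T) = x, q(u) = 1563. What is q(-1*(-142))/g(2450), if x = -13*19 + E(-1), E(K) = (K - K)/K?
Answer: -1563/247 ≈ -6.3279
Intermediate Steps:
E(K) = 0 (E(K) = 0/K = 0)
x = -247 (x = -13*19 + 0 = -247 + 0 = -247)
g(T) = -247
q(-1*(-142))/g(2450) = 1563/(-247) = 1563*(-1/247) = -1563/247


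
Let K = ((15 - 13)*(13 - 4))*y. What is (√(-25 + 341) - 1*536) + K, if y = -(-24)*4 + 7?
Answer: 1318 + 2*√79 ≈ 1335.8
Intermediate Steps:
y = 103 (y = -6*(-16) + 7 = 96 + 7 = 103)
K = 1854 (K = ((15 - 13)*(13 - 4))*103 = (2*9)*103 = 18*103 = 1854)
(√(-25 + 341) - 1*536) + K = (√(-25 + 341) - 1*536) + 1854 = (√316 - 536) + 1854 = (2*√79 - 536) + 1854 = (-536 + 2*√79) + 1854 = 1318 + 2*√79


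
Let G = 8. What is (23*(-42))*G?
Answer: -7728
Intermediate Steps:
(23*(-42))*G = (23*(-42))*8 = -966*8 = -7728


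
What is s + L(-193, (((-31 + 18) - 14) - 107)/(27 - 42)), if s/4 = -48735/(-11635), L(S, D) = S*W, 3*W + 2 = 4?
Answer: -781258/6981 ≈ -111.91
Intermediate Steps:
W = ⅔ (W = -⅔ + (⅓)*4 = -⅔ + 4/3 = ⅔ ≈ 0.66667)
L(S, D) = 2*S/3 (L(S, D) = S*(⅔) = 2*S/3)
s = 38988/2327 (s = 4*(-48735/(-11635)) = 4*(-48735*(-1/11635)) = 4*(9747/2327) = 38988/2327 ≈ 16.755)
s + L(-193, (((-31 + 18) - 14) - 107)/(27 - 42)) = 38988/2327 + (⅔)*(-193) = 38988/2327 - 386/3 = -781258/6981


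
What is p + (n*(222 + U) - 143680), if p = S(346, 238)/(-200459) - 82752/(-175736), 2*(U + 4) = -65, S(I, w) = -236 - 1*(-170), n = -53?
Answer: -1351966365981183/8806965706 ≈ -1.5351e+5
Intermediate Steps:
S(I, w) = -66 (S(I, w) = -236 + 170 = -66)
U = -73/2 (U = -4 + (½)*(-65) = -4 - 65/2 = -73/2 ≈ -36.500)
p = 2074997718/4403482853 (p = -66/(-200459) - 82752/(-175736) = -66*(-1/200459) - 82752*(-1/175736) = 66/200459 + 10344/21967 = 2074997718/4403482853 ≈ 0.47122)
p + (n*(222 + U) - 143680) = 2074997718/4403482853 + (-53*(222 - 73/2) - 143680) = 2074997718/4403482853 + (-53*371/2 - 143680) = 2074997718/4403482853 + (-19663/2 - 143680) = 2074997718/4403482853 - 307023/2 = -1351966365981183/8806965706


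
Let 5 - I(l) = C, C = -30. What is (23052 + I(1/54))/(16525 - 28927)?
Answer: -23087/12402 ≈ -1.8616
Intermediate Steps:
I(l) = 35 (I(l) = 5 - 1*(-30) = 5 + 30 = 35)
(23052 + I(1/54))/(16525 - 28927) = (23052 + 35)/(16525 - 28927) = 23087/(-12402) = 23087*(-1/12402) = -23087/12402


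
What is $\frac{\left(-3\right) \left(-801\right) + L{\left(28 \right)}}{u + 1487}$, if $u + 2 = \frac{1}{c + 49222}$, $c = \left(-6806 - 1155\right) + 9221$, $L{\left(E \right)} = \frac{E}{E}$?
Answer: $\frac{121358728}{74965771} \approx 1.6189$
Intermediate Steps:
$L{\left(E \right)} = 1$
$c = 1260$ ($c = -7961 + 9221 = 1260$)
$u = - \frac{100963}{50482}$ ($u = -2 + \frac{1}{1260 + 49222} = -2 + \frac{1}{50482} = - \frac{100963}{50482} \approx -2.0$)
$\frac{\left(-3\right) \left(-801\right) + L{\left(28 \right)}}{u + 1487} = \frac{\left(-3\right) \left(-801\right) + 1}{- \frac{100963}{50482} + 1487} = \frac{2403 + 1}{\frac{74965771}{50482}} = 2404 \cdot \frac{50482}{74965771} = \frac{121358728}{74965771}$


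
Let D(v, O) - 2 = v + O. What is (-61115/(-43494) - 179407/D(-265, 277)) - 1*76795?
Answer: -13640994167/152229 ≈ -89608.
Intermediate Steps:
D(v, O) = 2 + O + v (D(v, O) = 2 + (v + O) = 2 + (O + v) = 2 + O + v)
(-61115/(-43494) - 179407/D(-265, 277)) - 1*76795 = (-61115/(-43494) - 179407/(2 + 277 - 265)) - 1*76795 = (-61115*(-1/43494) - 179407/14) - 76795 = (61115/43494 - 179407*1/14) - 76795 = (61115/43494 - 179407/14) - 76795 = -1950568112/152229 - 76795 = -13640994167/152229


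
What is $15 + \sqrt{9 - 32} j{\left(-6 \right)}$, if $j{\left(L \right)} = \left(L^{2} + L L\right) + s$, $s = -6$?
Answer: $15 + 66 i \sqrt{23} \approx 15.0 + 316.52 i$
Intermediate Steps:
$j{\left(L \right)} = -6 + 2 L^{2}$ ($j{\left(L \right)} = \left(L^{2} + L L\right) - 6 = \left(L^{2} + L^{2}\right) - 6 = 2 L^{2} - 6 = -6 + 2 L^{2}$)
$15 + \sqrt{9 - 32} j{\left(-6 \right)} = 15 + \sqrt{9 - 32} \left(-6 + 2 \left(-6\right)^{2}\right) = 15 + \sqrt{-23} \left(-6 + 2 \cdot 36\right) = 15 + i \sqrt{23} \left(-6 + 72\right) = 15 + i \sqrt{23} \cdot 66 = 15 + 66 i \sqrt{23}$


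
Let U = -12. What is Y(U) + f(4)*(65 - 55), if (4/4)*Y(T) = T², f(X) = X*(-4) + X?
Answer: 24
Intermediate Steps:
f(X) = -3*X (f(X) = -4*X + X = -3*X)
Y(T) = T²
Y(U) + f(4)*(65 - 55) = (-12)² + (-3*4)*(65 - 55) = 144 - 12*10 = 144 - 120 = 24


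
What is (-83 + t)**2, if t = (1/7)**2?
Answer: 16532356/2401 ≈ 6885.6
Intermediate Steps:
t = 1/49 (t = (1/7)**2 = 1/49 ≈ 0.020408)
(-83 + t)**2 = (-83 + 1/49)**2 = (-4066/49)**2 = 16532356/2401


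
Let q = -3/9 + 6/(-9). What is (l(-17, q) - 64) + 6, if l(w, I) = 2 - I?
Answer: -55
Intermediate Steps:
q = -1 (q = -3*1/9 + 6*(-1/9) = -1/3 - 2/3 = -1)
(l(-17, q) - 64) + 6 = ((2 - 1*(-1)) - 64) + 6 = ((2 + 1) - 64) + 6 = (3 - 64) + 6 = -61 + 6 = -55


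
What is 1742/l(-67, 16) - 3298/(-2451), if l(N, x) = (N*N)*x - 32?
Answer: 120519829/87981096 ≈ 1.3698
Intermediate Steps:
l(N, x) = -32 + x*N² (l(N, x) = N²*x - 32 = x*N² - 32 = -32 + x*N²)
1742/l(-67, 16) - 3298/(-2451) = 1742/(-32 + 16*(-67)²) - 3298/(-2451) = 1742/(-32 + 16*4489) - 3298*(-1/2451) = 1742/(-32 + 71824) + 3298/2451 = 1742/71792 + 3298/2451 = 1742*(1/71792) + 3298/2451 = 871/35896 + 3298/2451 = 120519829/87981096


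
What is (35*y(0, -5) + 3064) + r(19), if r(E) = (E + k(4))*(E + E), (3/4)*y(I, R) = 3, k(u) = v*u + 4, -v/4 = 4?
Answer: 1646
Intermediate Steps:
v = -16 (v = -4*4 = -16)
k(u) = 4 - 16*u (k(u) = -16*u + 4 = 4 - 16*u)
y(I, R) = 4 (y(I, R) = (4/3)*3 = 4)
r(E) = 2*E*(-60 + E) (r(E) = (E + (4 - 16*4))*(E + E) = (E + (4 - 64))*(2*E) = (E - 60)*(2*E) = (-60 + E)*(2*E) = 2*E*(-60 + E))
(35*y(0, -5) + 3064) + r(19) = (35*4 + 3064) + 2*19*(-60 + 19) = (140 + 3064) + 2*19*(-41) = 3204 - 1558 = 1646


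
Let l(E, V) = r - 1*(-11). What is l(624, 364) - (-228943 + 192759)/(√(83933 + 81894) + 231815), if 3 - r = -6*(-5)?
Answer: -425710230204/26869014199 - 18092*√165827/26869014199 ≈ -15.844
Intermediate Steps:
r = -27 (r = 3 - (-6)*(-5) = 3 - 1*30 = 3 - 30 = -27)
l(E, V) = -16 (l(E, V) = -27 - 1*(-11) = -27 + 11 = -16)
l(624, 364) - (-228943 + 192759)/(√(83933 + 81894) + 231815) = -16 - (-228943 + 192759)/(√(83933 + 81894) + 231815) = -16 - (-36184)/(√165827 + 231815) = -16 - (-36184)/(231815 + √165827) = -16 + 36184/(231815 + √165827)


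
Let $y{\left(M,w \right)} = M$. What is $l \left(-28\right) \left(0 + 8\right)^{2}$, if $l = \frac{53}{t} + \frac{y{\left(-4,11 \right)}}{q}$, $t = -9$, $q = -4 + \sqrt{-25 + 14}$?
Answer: $\frac{256256}{27} - \frac{7168 i \sqrt{11}}{27} \approx 9491.0 - 880.5 i$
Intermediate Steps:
$q = -4 + i \sqrt{11}$ ($q = -4 + \sqrt{-11} = -4 + i \sqrt{11} \approx -4.0 + 3.3166 i$)
$l = - \frac{53}{9} - \frac{4}{-4 + i \sqrt{11}}$ ($l = \frac{53}{-9} - \frac{4}{-4 + i \sqrt{11}} = 53 \left(- \frac{1}{9}\right) - \frac{4}{-4 + i \sqrt{11}} = - \frac{53}{9} - \frac{4}{-4 + i \sqrt{11}} \approx -5.2963 + 0.49135 i$)
$l \left(-28\right) \left(0 + 8\right)^{2} = \left(- \frac{143}{27} + \frac{4 i \sqrt{11}}{27}\right) \left(-28\right) \left(0 + 8\right)^{2} = \left(\frac{4004}{27} - \frac{112 i \sqrt{11}}{27}\right) 8^{2} = \left(\frac{4004}{27} - \frac{112 i \sqrt{11}}{27}\right) 64 = \frac{256256}{27} - \frac{7168 i \sqrt{11}}{27}$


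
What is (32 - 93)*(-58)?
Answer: 3538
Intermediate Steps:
(32 - 93)*(-58) = -61*(-58) = 3538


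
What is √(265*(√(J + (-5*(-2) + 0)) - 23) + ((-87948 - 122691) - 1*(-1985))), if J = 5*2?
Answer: √(-214749 + 530*√5) ≈ 462.13*I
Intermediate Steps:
J = 10
√(265*(√(J + (-5*(-2) + 0)) - 23) + ((-87948 - 122691) - 1*(-1985))) = √(265*(√(10 + (-5*(-2) + 0)) - 23) + ((-87948 - 122691) - 1*(-1985))) = √(265*(√(10 + (10 + 0)) - 23) + (-210639 + 1985)) = √(265*(√(10 + 10) - 23) - 208654) = √(265*(√20 - 23) - 208654) = √(265*(2*√5 - 23) - 208654) = √(265*(-23 + 2*√5) - 208654) = √((-6095 + 530*√5) - 208654) = √(-214749 + 530*√5)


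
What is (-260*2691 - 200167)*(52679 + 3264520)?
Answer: -2984905224573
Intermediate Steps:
(-260*2691 - 200167)*(52679 + 3264520) = (-699660 - 200167)*3317199 = -899827*3317199 = -2984905224573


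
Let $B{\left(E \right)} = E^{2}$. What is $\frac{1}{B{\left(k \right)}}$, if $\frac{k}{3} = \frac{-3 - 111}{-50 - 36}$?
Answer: $\frac{1849}{29241} \approx 0.063233$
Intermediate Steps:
$k = \frac{171}{43}$ ($k = 3 \frac{-3 - 111}{-50 - 36} = 3 \left(- \frac{114}{-86}\right) = 3 \left(\left(-114\right) \left(- \frac{1}{86}\right)\right) = 3 \cdot \frac{57}{43} = \frac{171}{43} \approx 3.9767$)
$\frac{1}{B{\left(k \right)}} = \frac{1}{\left(\frac{171}{43}\right)^{2}} = \frac{1}{\frac{29241}{1849}} = \frac{1849}{29241}$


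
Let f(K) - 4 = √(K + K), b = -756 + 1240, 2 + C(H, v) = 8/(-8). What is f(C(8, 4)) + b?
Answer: 488 + I*√6 ≈ 488.0 + 2.4495*I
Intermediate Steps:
C(H, v) = -3 (C(H, v) = -2 + 8/(-8) = -2 + 8*(-⅛) = -2 - 1 = -3)
b = 484
f(K) = 4 + √2*√K (f(K) = 4 + √(K + K) = 4 + √(2*K) = 4 + √2*√K)
f(C(8, 4)) + b = (4 + √2*√(-3)) + 484 = (4 + √2*(I*√3)) + 484 = (4 + I*√6) + 484 = 488 + I*√6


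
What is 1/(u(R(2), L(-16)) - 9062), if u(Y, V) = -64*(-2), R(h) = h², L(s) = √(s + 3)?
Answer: -1/8934 ≈ -0.00011193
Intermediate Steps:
L(s) = √(3 + s)
u(Y, V) = 128
1/(u(R(2), L(-16)) - 9062) = 1/(128 - 9062) = 1/(-8934) = -1/8934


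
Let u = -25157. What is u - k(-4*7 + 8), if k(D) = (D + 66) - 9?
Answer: -25194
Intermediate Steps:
k(D) = 57 + D (k(D) = (66 + D) - 9 = 57 + D)
u - k(-4*7 + 8) = -25157 - (57 + (-4*7 + 8)) = -25157 - (57 + (-28 + 8)) = -25157 - (57 - 20) = -25157 - 1*37 = -25157 - 37 = -25194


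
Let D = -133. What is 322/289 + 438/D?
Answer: -83756/38437 ≈ -2.1790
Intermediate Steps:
322/289 + 438/D = 322/289 + 438/(-133) = 322*(1/289) + 438*(-1/133) = 322/289 - 438/133 = -83756/38437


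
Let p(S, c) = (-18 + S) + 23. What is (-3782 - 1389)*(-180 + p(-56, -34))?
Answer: 1194501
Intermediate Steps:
p(S, c) = 5 + S
(-3782 - 1389)*(-180 + p(-56, -34)) = (-3782 - 1389)*(-180 + (5 - 56)) = -5171*(-180 - 51) = -5171*(-231) = 1194501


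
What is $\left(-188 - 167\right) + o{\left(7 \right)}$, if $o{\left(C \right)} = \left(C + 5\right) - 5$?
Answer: $-348$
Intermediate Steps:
$o{\left(C \right)} = C$ ($o{\left(C \right)} = \left(5 + C\right) - 5 = C$)
$\left(-188 - 167\right) + o{\left(7 \right)} = \left(-188 - 167\right) + 7 = -355 + 7 = -348$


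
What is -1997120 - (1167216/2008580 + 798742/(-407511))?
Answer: -408669606739084654/204629611095 ≈ -1.9971e+6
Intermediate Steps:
-1997120 - (1167216/2008580 + 798742/(-407511)) = -1997120 - (1167216*(1/2008580) + 798742*(-1/407511)) = -1997120 - (291804/502145 - 798742/407511) = -1997120 - 1*(-282170961746/204629611095) = -1997120 + 282170961746/204629611095 = -408669606739084654/204629611095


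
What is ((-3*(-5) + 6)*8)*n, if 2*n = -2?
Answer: -168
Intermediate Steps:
n = -1 (n = (½)*(-2) = -1)
((-3*(-5) + 6)*8)*n = ((-3*(-5) + 6)*8)*(-1) = ((15 + 6)*8)*(-1) = (21*8)*(-1) = 168*(-1) = -168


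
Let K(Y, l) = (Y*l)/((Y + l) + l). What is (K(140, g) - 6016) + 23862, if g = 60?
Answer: 232418/13 ≈ 17878.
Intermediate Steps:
K(Y, l) = Y*l/(Y + 2*l) (K(Y, l) = (Y*l)/(Y + 2*l) = Y*l/(Y + 2*l))
(K(140, g) - 6016) + 23862 = (140*60/(140 + 2*60) - 6016) + 23862 = (140*60/(140 + 120) - 6016) + 23862 = (140*60/260 - 6016) + 23862 = (140*60*(1/260) - 6016) + 23862 = (420/13 - 6016) + 23862 = -77788/13 + 23862 = 232418/13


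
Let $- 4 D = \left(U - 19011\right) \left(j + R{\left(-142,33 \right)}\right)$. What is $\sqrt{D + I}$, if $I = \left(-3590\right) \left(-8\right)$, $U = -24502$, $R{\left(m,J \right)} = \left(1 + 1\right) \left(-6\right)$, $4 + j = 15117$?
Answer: $\frac{\sqrt{657204693}}{2} \approx 12818.0$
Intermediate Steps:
$j = 15113$ ($j = -4 + 15117 = 15113$)
$R{\left(m,J \right)} = -12$ ($R{\left(m,J \right)} = 2 \left(-6\right) = -12$)
$I = 28720$
$D = \frac{657089813}{4}$ ($D = - \frac{\left(-24502 - 19011\right) \left(15113 - 12\right)}{4} = - \frac{\left(-43513\right) 15101}{4} = \left(- \frac{1}{4}\right) \left(-657089813\right) = \frac{657089813}{4} \approx 1.6427 \cdot 10^{8}$)
$\sqrt{D + I} = \sqrt{\frac{657089813}{4} + 28720} = \sqrt{\frac{657204693}{4}} = \frac{\sqrt{657204693}}{2}$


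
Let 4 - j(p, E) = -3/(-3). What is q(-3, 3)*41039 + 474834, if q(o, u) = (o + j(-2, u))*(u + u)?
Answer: 474834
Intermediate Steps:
j(p, E) = 3 (j(p, E) = 4 - (-3)/(-3) = 4 - (-3)*(-1)/3 = 4 - 1*1 = 4 - 1 = 3)
q(o, u) = 2*u*(3 + o) (q(o, u) = (o + 3)*(u + u) = (3 + o)*(2*u) = 2*u*(3 + o))
q(-3, 3)*41039 + 474834 = (2*3*(3 - 3))*41039 + 474834 = (2*3*0)*41039 + 474834 = 0*41039 + 474834 = 0 + 474834 = 474834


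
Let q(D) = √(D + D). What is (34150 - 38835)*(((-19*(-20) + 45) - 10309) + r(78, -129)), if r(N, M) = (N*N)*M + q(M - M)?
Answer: 3723263200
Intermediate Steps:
q(D) = √2*√D (q(D) = √(2*D) = √2*√D)
r(N, M) = M*N² (r(N, M) = (N*N)*M + √2*√(M - M) = N²*M + √2*√0 = M*N² + √2*0 = M*N² + 0 = M*N²)
(34150 - 38835)*(((-19*(-20) + 45) - 10309) + r(78, -129)) = (34150 - 38835)*(((-19*(-20) + 45) - 10309) - 129*78²) = -4685*(((380 + 45) - 10309) - 129*6084) = -4685*((425 - 10309) - 784836) = -4685*(-9884 - 784836) = -4685*(-794720) = 3723263200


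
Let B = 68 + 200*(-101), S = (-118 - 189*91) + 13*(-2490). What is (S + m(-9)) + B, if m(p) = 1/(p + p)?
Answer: -1256743/18 ≈ -69819.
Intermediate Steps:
m(p) = 1/(2*p)
S = -49687 (S = (-118 - 17199) - 32370 = -17317 - 32370 = -49687)
B = -20132 (B = 68 - 20200 = -20132)
(S + m(-9)) + B = (-49687 + (1/2)/(-9)) - 20132 = (-49687 + (1/2)*(-1/9)) - 20132 = (-49687 - 1/18) - 20132 = -894367/18 - 20132 = -1256743/18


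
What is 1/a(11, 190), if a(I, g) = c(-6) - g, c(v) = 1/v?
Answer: -6/1141 ≈ -0.0052585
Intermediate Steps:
a(I, g) = -⅙ - g (a(I, g) = 1/(-6) - g = -⅙ - g)
1/a(11, 190) = 1/(-⅙ - 1*190) = 1/(-⅙ - 190) = 1/(-1141/6) = -6/1141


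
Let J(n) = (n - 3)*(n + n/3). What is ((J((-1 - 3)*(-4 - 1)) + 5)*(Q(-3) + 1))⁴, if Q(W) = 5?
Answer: 57191406250000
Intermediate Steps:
J(n) = 4*n*(-3 + n)/3 (J(n) = (-3 + n)*(n + n*(⅓)) = (-3 + n)*(n + n/3) = (-3 + n)*(4*n/3) = 4*n*(-3 + n)/3)
((J((-1 - 3)*(-4 - 1)) + 5)*(Q(-3) + 1))⁴ = ((4*((-1 - 3)*(-4 - 1))*(-3 + (-1 - 3)*(-4 - 1))/3 + 5)*(5 + 1))⁴ = ((4*(-4*(-5))*(-3 - 4*(-5))/3 + 5)*6)⁴ = (((4/3)*20*(-3 + 20) + 5)*6)⁴ = (((4/3)*20*17 + 5)*6)⁴ = ((1360/3 + 5)*6)⁴ = ((1375/3)*6)⁴ = 2750⁴ = 57191406250000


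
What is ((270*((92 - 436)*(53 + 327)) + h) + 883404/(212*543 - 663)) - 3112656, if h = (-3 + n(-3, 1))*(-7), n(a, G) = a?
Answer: -488421898882/12717 ≈ -3.8407e+7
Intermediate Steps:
h = 42 (h = (-3 - 3)*(-7) = -6*(-7) = 42)
((270*((92 - 436)*(53 + 327)) + h) + 883404/(212*543 - 663)) - 3112656 = ((270*((92 - 436)*(53 + 327)) + 42) + 883404/(212*543 - 663)) - 3112656 = ((270*(-344*380) + 42) + 883404/(115116 - 663)) - 3112656 = ((270*(-130720) + 42) + 883404/114453) - 3112656 = ((-35294400 + 42) + 883404*(1/114453)) - 3112656 = (-35294358 + 98156/12717) - 3112656 = -448838252530/12717 - 3112656 = -488421898882/12717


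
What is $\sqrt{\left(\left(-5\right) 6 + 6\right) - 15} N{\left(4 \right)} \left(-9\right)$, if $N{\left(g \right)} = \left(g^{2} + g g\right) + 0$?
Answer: $- 288 i \sqrt{39} \approx - 1798.6 i$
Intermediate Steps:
$N{\left(g \right)} = 2 g^{2}$ ($N{\left(g \right)} = \left(g^{2} + g^{2}\right) + 0 = 2 g^{2} + 0 = 2 g^{2}$)
$\sqrt{\left(\left(-5\right) 6 + 6\right) - 15} N{\left(4 \right)} \left(-9\right) = \sqrt{\left(\left(-5\right) 6 + 6\right) - 15} \cdot 2 \cdot 4^{2} \left(-9\right) = \sqrt{\left(-30 + 6\right) - 15} \cdot 2 \cdot 16 \left(-9\right) = \sqrt{-24 - 15} \cdot 32 \left(-9\right) = \sqrt{-39} \cdot 32 \left(-9\right) = i \sqrt{39} \cdot 32 \left(-9\right) = 32 i \sqrt{39} \left(-9\right) = - 288 i \sqrt{39}$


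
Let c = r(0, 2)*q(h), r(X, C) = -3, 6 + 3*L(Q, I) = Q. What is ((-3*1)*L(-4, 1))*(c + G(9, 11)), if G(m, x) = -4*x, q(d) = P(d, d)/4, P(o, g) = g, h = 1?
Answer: -895/2 ≈ -447.50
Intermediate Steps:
L(Q, I) = -2 + Q/3
q(d) = d/4
c = -3/4 ≈ -0.75000
((-3*1)*L(-4, 1))*(c + G(9, 11)) = ((-3*1)*(-2 + (1/3)*(-4)))*(-3/4 - 4*11) = (-3*(-2 - 4/3))*(-3/4 - 44) = -3*(-10/3)*(-179/4) = 10*(-179/4) = -895/2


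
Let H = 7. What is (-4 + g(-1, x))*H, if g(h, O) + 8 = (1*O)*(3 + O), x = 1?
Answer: -56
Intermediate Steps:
g(h, O) = -8 + O*(3 + O) (g(h, O) = -8 + (1*O)*(3 + O) = -8 + O*(3 + O))
(-4 + g(-1, x))*H = (-4 + (-8 + 1**2 + 3*1))*7 = (-4 + (-8 + 1 + 3))*7 = (-4 - 4)*7 = -8*7 = -56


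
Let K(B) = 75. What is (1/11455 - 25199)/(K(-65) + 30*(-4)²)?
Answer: -288654544/6357525 ≈ -45.404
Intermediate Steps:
(1/11455 - 25199)/(K(-65) + 30*(-4)²) = (1/11455 - 25199)/(75 + 30*(-4)²) = (1/11455 - 25199)/(75 + 30*16) = -288654544/(11455*(75 + 480)) = -288654544/11455/555 = -288654544/11455*1/555 = -288654544/6357525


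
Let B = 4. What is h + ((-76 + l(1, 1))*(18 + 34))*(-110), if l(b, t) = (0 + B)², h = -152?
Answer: 343048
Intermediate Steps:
l(b, t) = 16 (l(b, t) = (0 + 4)² = 4² = 16)
h + ((-76 + l(1, 1))*(18 + 34))*(-110) = -152 + ((-76 + 16)*(18 + 34))*(-110) = -152 - 60*52*(-110) = -152 - 3120*(-110) = -152 + 343200 = 343048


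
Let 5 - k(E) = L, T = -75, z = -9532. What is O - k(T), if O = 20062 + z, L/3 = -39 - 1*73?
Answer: 10189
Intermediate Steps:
L = -336 (L = 3*(-39 - 1*73) = 3*(-39 - 73) = 3*(-112) = -336)
k(E) = 341 (k(E) = 5 - 1*(-336) = 5 + 336 = 341)
O = 10530 (O = 20062 - 9532 = 10530)
O - k(T) = 10530 - 1*341 = 10530 - 341 = 10189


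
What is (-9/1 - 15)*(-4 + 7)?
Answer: -72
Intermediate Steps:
(-9/1 - 15)*(-4 + 7) = (-9*1 - 15)*3 = (-9 - 15)*3 = -24*3 = -72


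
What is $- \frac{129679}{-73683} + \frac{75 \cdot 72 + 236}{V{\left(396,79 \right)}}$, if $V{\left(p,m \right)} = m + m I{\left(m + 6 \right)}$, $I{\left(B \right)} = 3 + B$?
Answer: $\frac{1327050437}{518065173} \approx 2.5616$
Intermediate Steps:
$V{\left(p,m \right)} = m + m \left(9 + m\right)$ ($V{\left(p,m \right)} = m + m \left(3 + \left(m + 6\right)\right) = m + m \left(3 + \left(6 + m\right)\right) = m + m \left(9 + m\right)$)
$- \frac{129679}{-73683} + \frac{75 \cdot 72 + 236}{V{\left(396,79 \right)}} = - \frac{129679}{-73683} + \frac{75 \cdot 72 + 236}{79 \left(10 + 79\right)} = \left(-129679\right) \left(- \frac{1}{73683}\right) + \frac{5400 + 236}{79 \cdot 89} = \frac{129679}{73683} + \frac{5636}{7031} = \frac{1327050437}{518065173}$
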